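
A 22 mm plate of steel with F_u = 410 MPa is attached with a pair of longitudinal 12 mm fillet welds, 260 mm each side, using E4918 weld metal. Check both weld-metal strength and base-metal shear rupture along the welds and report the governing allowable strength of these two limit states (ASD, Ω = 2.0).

E49XX → F_EXX = 490 MPa.
t_e = 0.707 × 12 = 8.484 mm; L = 520 mm.
Weld metal: R_n/Ω = (1/2.0) × 0.6 × 490 × 8.484 × 520 × 10⁻³ = 648.5 kN.
Base metal (shear rupture): R_n/Ω = (1/2.0) × 0.6 × 410 × 22 × 520 × 10⁻³ = 1407 kN.
Governing: weld metal.

R_n/Ω ≈ 649 kN (weld metal governs)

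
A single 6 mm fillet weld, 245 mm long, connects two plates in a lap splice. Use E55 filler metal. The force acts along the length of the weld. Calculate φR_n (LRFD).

E55XX → F_EXX = 550 MPa.
Effective throat t_e = 0.707 × 6 = 4.242 mm.
Total length L = 245 mm; A_we = 4.242 × 245 = 1039 mm².
F_nw = 0.6 F_EXX = 0.6 × 550 = 330 MPa.
φR_n = 0.75 × 330 × 1039 × 10⁻³ = 257.2 kN.

φR_n ≈ 257 kN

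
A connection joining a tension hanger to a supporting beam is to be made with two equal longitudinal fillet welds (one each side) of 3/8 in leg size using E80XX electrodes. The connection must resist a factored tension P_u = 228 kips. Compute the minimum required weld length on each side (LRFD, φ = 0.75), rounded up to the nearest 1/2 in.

E80XX → F_EXX = 80 ksi.
Throat t_e = 0.707 × 0.375 = 0.2651 in.
φr_n = 0.75 × 0.6 × 80 × 0.2651 = 9.544 kips/in.
L_req = P_u / φr_n = 228 / 9.544 = 23.89 in total.
Per side: 23.89 / 2 = 11.94 in.
Round up → use L = 12 in on each side.

L = 12 in on each side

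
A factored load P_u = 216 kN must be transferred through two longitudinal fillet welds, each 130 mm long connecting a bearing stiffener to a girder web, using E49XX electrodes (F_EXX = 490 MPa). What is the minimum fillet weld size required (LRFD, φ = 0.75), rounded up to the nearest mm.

Total weld length L = 260 mm.
Required throat t_e = P_u / (φ × 0.6 F_EXX × L) = 216 / (0.75 × 0.6 × 490 × 260 × 10⁻³) = 3.768 mm.
Required leg w = t_e / 0.707 = 5.329 mm → use 6 mm.

w = 6 mm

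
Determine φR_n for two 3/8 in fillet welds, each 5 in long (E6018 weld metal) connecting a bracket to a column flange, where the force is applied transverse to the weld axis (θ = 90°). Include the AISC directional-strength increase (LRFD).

E60XX → F_EXX = 60 ksi.
t_e = 0.707 × 0.375 = 0.2651 in; A_we = 0.2651 × 10 = 2.651 in².
Directional factor: 1.0 + 0.5 sin^1.5(90°) = 1.5.
F_nw = 0.6 × 60 × 1.5 = 54 ksi.
φR_n = 0.75 × 54 × 2.651 = 107.4 kips.

φR_n ≈ 107 kips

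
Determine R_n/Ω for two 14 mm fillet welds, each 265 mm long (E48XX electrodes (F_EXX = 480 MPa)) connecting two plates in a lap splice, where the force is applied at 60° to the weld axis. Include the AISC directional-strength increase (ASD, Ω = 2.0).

t_e = 0.707 × 14 = 9.898 mm; A_we = 9.898 × 530 = 5246 mm².
Directional factor: 1.0 + 0.5 sin^1.5(60°) = 1.403.
F_nw = 0.6 × 480 × 1.403 = 404.1 MPa.
R_n/Ω = (404.1 × 5246) / 2.0 × 10⁻³ = 1060 kN.

R_n/Ω ≈ 1060 kN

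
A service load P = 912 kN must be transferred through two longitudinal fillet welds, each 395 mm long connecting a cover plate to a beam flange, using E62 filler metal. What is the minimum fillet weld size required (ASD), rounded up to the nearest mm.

E62XX → F_EXX = 620 MPa.
Total weld length L = 790 mm.
Required throat t_e = P × Ω / (0.6 F_EXX × L) = 912 × 2.0 / (0.6 × 620 × 790 × 10⁻³) = 6.207 mm.
Required leg w = t_e / 0.707 = 8.779 mm → use 9 mm.

w = 9 mm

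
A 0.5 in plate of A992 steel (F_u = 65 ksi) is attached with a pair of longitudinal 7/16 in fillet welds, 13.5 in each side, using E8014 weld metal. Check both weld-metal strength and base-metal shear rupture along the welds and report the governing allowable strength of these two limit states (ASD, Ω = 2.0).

R_n/Ω ≈ 200 kips (weld metal governs)

E80XX → F_EXX = 80 ksi.
t_e = 0.707 × 0.4375 = 0.3093 in; L = 27 in.
Weld metal: R_n/Ω = (1/2.0) × 0.6 × 80 × 0.3093 × 27 = 200.4 kips.
Base metal (shear rupture): R_n/Ω = (1/2.0) × 0.6 × 65 × 0.5 × 27 = 263.2 kips.
Governing: weld metal.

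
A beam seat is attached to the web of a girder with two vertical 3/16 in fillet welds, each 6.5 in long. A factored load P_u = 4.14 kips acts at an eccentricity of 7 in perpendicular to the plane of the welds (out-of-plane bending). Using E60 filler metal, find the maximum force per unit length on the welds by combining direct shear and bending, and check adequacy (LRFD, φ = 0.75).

f_max ≈ 2.08 kip/in; adequate

E60XX → F_EXX = 60 ksi.
L_w = 2 × 6.5 = 13 in; section modulus (unit throat) S = 2 × L²/6 = 14.08 in².
Direct shear f_v = P/L_w = 4.14/13 = 0.3185 kip/in.
Moment M = P × e = 4.14 × 7 = 28.98 kip·in; bending f_b = M/S = 2.058 kip/in.
f_max = √(f_v² + f_b²) = √(0.3185² + 2.058²) = 2.082 kip/in.
φr_n = 0.75 × 0.6 × 60 × (0.707 × 0.1875) = 3.579 kip/in → adequate.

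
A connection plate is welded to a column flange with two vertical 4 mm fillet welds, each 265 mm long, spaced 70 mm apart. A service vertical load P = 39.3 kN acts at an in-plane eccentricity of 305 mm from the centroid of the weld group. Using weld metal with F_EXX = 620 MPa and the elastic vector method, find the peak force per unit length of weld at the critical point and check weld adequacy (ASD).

Total weld length L_w = 530 mm. Treat welds as unit-width lines.
Polar moment about centroid: J = 2[d³/12 + d(b/2)²] = 2[265³/12 + 265×35²] = 3751000 mm³.
Direct shear f_v = P/L_w = 39.3×10³ / 530 = 74.15 N/mm (vertical).
Torsion M = P·e = 39.3×10³ × 305 = 11986000 N·mm.
Critical point at (x, y) = (35, 132.5) from centroid. f_tx = M·y/J = 423.4 N/mm; f_ty = M·x/J = 111.8 N/mm.
Resultant f_max = √[f_tx² + (f_v + f_ty)²] = √[423.4² + (74.15 + 111.8)²] = 462.5 N/mm.
Capacity per unit length: r_n/Ω = (1/2.0) × 0.6 × 620 × (0.707 × 4) = 526 N/mm.
462.5 ≤ 526 → adequate.

f_max ≈ 462 N/mm; adequate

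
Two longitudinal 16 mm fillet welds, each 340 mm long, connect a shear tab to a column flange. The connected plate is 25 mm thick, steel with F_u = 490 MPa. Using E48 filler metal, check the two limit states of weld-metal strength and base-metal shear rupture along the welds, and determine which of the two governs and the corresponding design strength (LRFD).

E48XX → F_EXX = 480 MPa.
t_e = 0.707 × 16 = 11.31 mm; L = 680 mm.
Weld metal: φR_n = 0.75 × 0.6 × 480 × 11.31 × 680 × 10⁻³ = 1662 kN.
Base metal (shear rupture): φR_n = 0.75 × 0.6 × 490 × 25 × 680 × 10⁻³ = 3748 kN.
Governing: weld metal.

φR_n ≈ 1660 kN (weld metal governs)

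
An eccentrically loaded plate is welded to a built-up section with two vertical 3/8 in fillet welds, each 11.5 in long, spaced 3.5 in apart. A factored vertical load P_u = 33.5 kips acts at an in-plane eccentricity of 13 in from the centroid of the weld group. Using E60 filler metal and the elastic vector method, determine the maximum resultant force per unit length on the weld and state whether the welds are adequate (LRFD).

E60XX → F_EXX = 60 ksi.
Total weld length L_w = 23 in. Treat welds as unit-width lines.
Polar moment about centroid: J = 2[d³/12 + d(b/2)²] = 2[11.5³/12 + 11.5×1.75²] = 323.9 in³.
Direct shear f_v = P/L_w = 33.5 / 23 = 1.457 kip/in (vertical).
Torsion M = P·e = 33.5 × 13 = 435.5 kip·in.
Critical point at (x, y) = (1.75, 5.75) from centroid. f_tx = M·y/J = 7.731 kip/in; f_ty = M·x/J = 2.353 kip/in.
Resultant f_max = √[f_tx² + (f_v + f_ty)²] = √[7.731² + (1.457 + 2.353)²] = 8.618 kip/in.
Capacity per unit length: φr_n = 0.75 × 0.6 × 60 × (0.707 × 0.375) = 7.158 kip/in.
8.618 > 7.158 → NOT adequate.

f_max ≈ 8.62 kip/in; NOT adequate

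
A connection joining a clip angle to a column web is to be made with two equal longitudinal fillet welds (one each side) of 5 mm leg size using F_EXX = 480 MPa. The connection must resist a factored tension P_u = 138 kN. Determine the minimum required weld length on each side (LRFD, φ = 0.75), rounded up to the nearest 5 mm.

L = 95 mm on each side

Throat t_e = 0.707 × 5 = 3.535 mm.
φr_n = 0.75 × 0.6 × 480 × 3.535 × 10⁻³ = 0.7636 kN/mm.
L_req = P_u / φr_n = 138 / 0.7636 = 180.7 mm total.
Per side: 180.7 / 2 = 90.37 mm.
Round up → use L = 95 mm on each side.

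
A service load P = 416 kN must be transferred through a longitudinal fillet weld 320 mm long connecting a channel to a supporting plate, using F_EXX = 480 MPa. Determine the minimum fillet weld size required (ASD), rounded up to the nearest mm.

Total weld length L = 320 mm.
Required throat t_e = P × Ω / (0.6 F_EXX × L) = 416 × 2.0 / (0.6 × 480 × 320 × 10⁻³) = 9.028 mm.
Required leg w = t_e / 0.707 = 12.77 mm → use 13 mm.

w = 13 mm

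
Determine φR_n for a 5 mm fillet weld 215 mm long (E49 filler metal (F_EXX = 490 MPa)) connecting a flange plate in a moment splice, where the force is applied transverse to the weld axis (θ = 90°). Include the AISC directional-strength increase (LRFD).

t_e = 0.707 × 5 = 3.535 mm; A_we = 3.535 × 215 = 760 mm².
Directional factor: 1.0 + 0.5 sin^1.5(90°) = 1.5.
F_nw = 0.6 × 490 × 1.5 = 441 MPa.
φR_n = 0.75 × 441 × 760 × 10⁻³ = 251.4 kN.

φR_n ≈ 251 kN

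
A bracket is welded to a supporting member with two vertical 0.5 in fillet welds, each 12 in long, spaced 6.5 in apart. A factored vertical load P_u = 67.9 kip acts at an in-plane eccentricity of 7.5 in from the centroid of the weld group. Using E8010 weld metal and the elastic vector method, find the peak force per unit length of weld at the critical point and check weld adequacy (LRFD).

E80XX → F_EXX = 80 ksi.
Total weld length L_w = 24 in. Treat welds as unit-width lines.
Polar moment about centroid: J = 2[d³/12 + d(b/2)²] = 2[12³/12 + 12×3.25²] = 541.5 in³.
Direct shear f_v = P/L_w = 67.9 / 24 = 2.829 kip/in (vertical).
Torsion M = P·e = 67.9 × 7.5 = 509.25 kip·in.
Critical point at (x, y) = (3.25, 6) from centroid. f_tx = M·y/J = 5.643 kip/in; f_ty = M·x/J = 3.056 kip/in.
Resultant f_max = √[f_tx² + (f_v + f_ty)²] = √[5.643² + (2.829 + 3.056)²] = 8.154 kip/in.
Capacity per unit length: φr_n = 0.75 × 0.6 × 80 × (0.707 × 0.5) = 12.73 kip/in.
8.154 ≤ 12.73 → adequate.

f_max ≈ 8.15 kip/in; adequate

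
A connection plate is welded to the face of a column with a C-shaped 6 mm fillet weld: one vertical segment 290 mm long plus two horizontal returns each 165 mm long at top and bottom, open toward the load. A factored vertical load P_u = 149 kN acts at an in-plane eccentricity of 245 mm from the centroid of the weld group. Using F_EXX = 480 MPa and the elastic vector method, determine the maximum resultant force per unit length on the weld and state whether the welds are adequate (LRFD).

Total weld length L_w = 620 mm. Treat welds as unit-width lines.
Centroid: x̄ = 2×165×82.5 / 620 = 43.91 mm from the vertical weld.
Polar moment about centroid: J = I_x + I_y = [290³/12 + 2×165×145²] + [290×43.91² + 2(165³/12 + 165×38.59²)] = 10770000 mm³.
Direct shear f_v = P/L_w = 149×10³ / 620 = 240.3 N/mm (vertical).
Torsion M = P·e = 149×10³ × 245 = 36505000 N·mm.
Critical point at (x, y) = (121.1, 145) from centroid. f_tx = M·y/J = 491.5 N/mm; f_ty = M·x/J = 410.4 N/mm.
Resultant f_max = √[f_tx² + (f_v + f_ty)²] = √[491.5² + (240.3 + 410.4)²] = 815.5 N/mm.
Capacity per unit length: φr_n = 0.75 × 0.6 × 480 × (0.707 × 6) = 916.3 N/mm.
815.5 ≤ 916.3 → adequate.

f_max ≈ 815 N/mm; adequate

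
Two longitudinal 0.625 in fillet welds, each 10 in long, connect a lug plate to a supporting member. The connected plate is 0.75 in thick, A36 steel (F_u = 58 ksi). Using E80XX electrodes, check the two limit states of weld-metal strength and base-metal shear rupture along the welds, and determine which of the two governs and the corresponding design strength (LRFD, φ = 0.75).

φR_n ≈ 318 kips (weld metal governs)

E80XX → F_EXX = 80 ksi.
t_e = 0.707 × 0.625 = 0.4419 in; L = 20 in.
Weld metal: φR_n = 0.75 × 0.6 × 80 × 0.4419 × 20 = 318.1 kips.
Base metal (shear rupture): φR_n = 0.75 × 0.6 × 58 × 0.75 × 20 = 391.5 kips.
Governing: weld metal.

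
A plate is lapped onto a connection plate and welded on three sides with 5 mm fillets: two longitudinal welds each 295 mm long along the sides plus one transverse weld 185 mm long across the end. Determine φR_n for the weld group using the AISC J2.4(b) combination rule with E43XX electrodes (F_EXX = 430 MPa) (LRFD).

φR_n ≈ 533 kN

t_e = 0.707 × 5 = 3.535 mm.
R_nwl = 0.6 × 430 × 3.535 × 590 × 10⁻³ = 538.1 kN (longitudinal, 2 welds).
R_nwt = 0.6 × 430 × 3.535 × 185 × 10⁻³ = 168.7 kN (transverse, base value).
(i) R_nwl + R_nwt = 706.8 kN; (ii) 0.85 R_nwl + 1.5 R_nwt = 710.5 kN.
R_n = max = 710.5 kN [governs: (ii)]; φR_n = 532.9 kN.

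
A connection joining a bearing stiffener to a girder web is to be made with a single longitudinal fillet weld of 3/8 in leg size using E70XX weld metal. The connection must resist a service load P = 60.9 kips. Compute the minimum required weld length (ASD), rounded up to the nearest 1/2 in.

E70XX → F_EXX = 70 ksi.
Throat t_e = 0.707 × 0.375 = 0.2651 in.
r_n/Ω = (0.6 × 70 × 0.2651) / 2.0 = 5.568 kip/in.
L_req = P / (r_n/Ω) = 60.9 / 5.568 = 10.94 in total.
Round up → use L = 11 in.

L = 11 in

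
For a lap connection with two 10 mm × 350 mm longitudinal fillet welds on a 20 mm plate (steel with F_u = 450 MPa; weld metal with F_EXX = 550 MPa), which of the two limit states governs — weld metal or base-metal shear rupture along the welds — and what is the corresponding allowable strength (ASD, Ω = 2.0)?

R_n/Ω ≈ 817 kN (weld metal governs)

t_e = 0.707 × 10 = 7.07 mm; L = 700 mm.
Weld metal: R_n/Ω = (1/2.0) × 0.6 × 550 × 7.07 × 700 × 10⁻³ = 816.6 kN.
Base metal (shear rupture): R_n/Ω = (1/2.0) × 0.6 × 450 × 20 × 700 × 10⁻³ = 1890 kN.
Governing: weld metal.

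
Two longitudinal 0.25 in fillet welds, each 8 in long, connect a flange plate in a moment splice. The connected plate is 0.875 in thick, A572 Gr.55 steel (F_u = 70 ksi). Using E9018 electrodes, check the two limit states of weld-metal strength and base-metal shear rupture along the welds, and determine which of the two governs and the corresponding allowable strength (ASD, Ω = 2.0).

R_n/Ω ≈ 76.4 kip (weld metal governs)

E90XX → F_EXX = 90 ksi.
t_e = 0.707 × 0.25 = 0.1767 in; L = 16 in.
Weld metal: R_n/Ω = (1/2.0) × 0.6 × 90 × 0.1767 × 16 = 76.36 kip.
Base metal (shear rupture): R_n/Ω = (1/2.0) × 0.6 × 70 × 0.875 × 16 = 294 kip.
Governing: weld metal.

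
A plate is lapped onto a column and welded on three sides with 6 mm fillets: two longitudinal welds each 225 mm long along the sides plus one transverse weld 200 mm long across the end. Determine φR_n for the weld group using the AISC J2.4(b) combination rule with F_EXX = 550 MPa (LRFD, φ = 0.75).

t_e = 0.707 × 6 = 4.242 mm.
R_nwl = 0.6 × 550 × 4.242 × 450 × 10⁻³ = 629.9 kN (longitudinal, 2 welds).
R_nwt = 0.6 × 550 × 4.242 × 200 × 10⁻³ = 280 kN (transverse, base value).
(i) R_nwl + R_nwt = 909.9 kN; (ii) 0.85 R_nwl + 1.5 R_nwt = 955.4 kN.
R_n = max = 955.4 kN [governs: (ii)]; φR_n = 716.6 kN.

φR_n ≈ 717 kN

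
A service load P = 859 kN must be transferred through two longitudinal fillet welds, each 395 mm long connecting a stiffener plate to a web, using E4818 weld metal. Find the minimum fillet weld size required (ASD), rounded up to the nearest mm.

w = 11 mm

E48XX → F_EXX = 480 MPa.
Total weld length L = 790 mm.
Required throat t_e = P × Ω / (0.6 F_EXX × L) = 859 × 2.0 / (0.6 × 480 × 790 × 10⁻³) = 7.551 mm.
Required leg w = t_e / 0.707 = 10.68 mm → use 11 mm.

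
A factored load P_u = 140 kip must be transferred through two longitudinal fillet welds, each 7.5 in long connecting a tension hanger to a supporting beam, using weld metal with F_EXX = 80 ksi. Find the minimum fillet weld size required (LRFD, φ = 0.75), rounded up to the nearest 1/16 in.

w = 3/8 in

Total weld length L = 15 in.
Required throat t_e = P_u / (φ × 0.6 F_EXX × L) = 140 / (0.75 × 0.6 × 80 × 15) = 0.2593 in.
Required leg w = t_e / 0.707 = 0.3667 in → use 3/8 in.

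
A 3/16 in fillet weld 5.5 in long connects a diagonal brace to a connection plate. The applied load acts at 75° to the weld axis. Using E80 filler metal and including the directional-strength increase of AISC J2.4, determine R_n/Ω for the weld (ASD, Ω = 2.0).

R_n/Ω ≈ 25.8 kips

E80XX → F_EXX = 80 ksi.
t_e = 0.707 × 0.1875 = 0.1326 in; A_we = 0.1326 × 5.5 = 0.7291 in².
Directional factor: 1.0 + 0.5 sin^1.5(75°) = 1.475.
F_nw = 0.6 × 80 × 1.475 = 70.78 ksi.
R_n/Ω = (70.78 × 0.7291) / 2.0 = 25.8 kips.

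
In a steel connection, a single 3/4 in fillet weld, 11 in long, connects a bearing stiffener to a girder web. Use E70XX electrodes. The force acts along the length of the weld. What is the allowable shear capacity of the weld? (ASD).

E70XX → F_EXX = 70 ksi.
Effective throat t_e = 0.707 × 0.75 = 0.5302 in.
Total length L = 11 in; A_we = 0.5302 × 11 = 5.833 in².
F_nw = 0.6 F_EXX = 0.6 × 70 = 42 ksi.
R_n = 42 × 5.833 = 245 kip; R_n/Ω = 245/2.0 = 122.5 kip.

R_n/Ω ≈ 122 kip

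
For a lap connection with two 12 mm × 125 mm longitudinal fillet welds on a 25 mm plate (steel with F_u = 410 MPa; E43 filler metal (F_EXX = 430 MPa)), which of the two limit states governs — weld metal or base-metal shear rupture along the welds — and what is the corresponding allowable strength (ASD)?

R_n/Ω ≈ 274 kN (weld metal governs)

t_e = 0.707 × 12 = 8.484 mm; L = 250 mm.
Weld metal: R_n/Ω = (1/2.0) × 0.6 × 430 × 8.484 × 250 × 10⁻³ = 273.6 kN.
Base metal (shear rupture): R_n/Ω = (1/2.0) × 0.6 × 410 × 25 × 250 × 10⁻³ = 768.8 kN.
Governing: weld metal.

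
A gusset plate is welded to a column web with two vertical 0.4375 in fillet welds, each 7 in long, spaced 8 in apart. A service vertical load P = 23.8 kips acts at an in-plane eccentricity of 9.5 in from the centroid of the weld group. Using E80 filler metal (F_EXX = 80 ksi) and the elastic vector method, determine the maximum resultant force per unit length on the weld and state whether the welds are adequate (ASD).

f_max ≈ 5.67 kip/in; adequate

Total weld length L_w = 14 in. Treat welds as unit-width lines.
Polar moment about centroid: J = 2[d³/12 + d(b/2)²] = 2[7³/12 + 7×4²] = 281.2 in³.
Direct shear f_v = P/L_w = 23.8 / 14 = 1.7 kip/in (vertical).
Torsion M = P·e = 23.8 × 9.5 = 226.1 kip·in.
Critical point at (x, y) = (4, 3.5) from centroid. f_tx = M·y/J = 2.815 kip/in; f_ty = M·x/J = 3.217 kip/in.
Resultant f_max = √[f_tx² + (f_v + f_ty)²] = √[2.815² + (1.7 + 3.217)²] = 5.665 kip/in.
Capacity per unit length: r_n/Ω = (1/2.0) × 0.6 × 80 × (0.707 × 0.4375) = 7.423 kip/in.
5.665 ≤ 7.423 → adequate.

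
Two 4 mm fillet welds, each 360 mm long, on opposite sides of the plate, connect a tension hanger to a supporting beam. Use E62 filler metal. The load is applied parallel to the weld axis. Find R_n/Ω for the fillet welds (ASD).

R_n/Ω ≈ 379 kN

E62XX → F_EXX = 620 MPa.
Effective throat t_e = 0.707 × 4 = 2.828 mm.
Total length L = 720 mm; A_we = 2.828 × 720 = 2036 mm².
F_nw = 0.6 F_EXX = 0.6 × 620 = 372 MPa.
R_n = 372 × 2036 × 10⁻³ = 757.5 kN; R_n/Ω = 757.5/2.0 = 378.7 kN.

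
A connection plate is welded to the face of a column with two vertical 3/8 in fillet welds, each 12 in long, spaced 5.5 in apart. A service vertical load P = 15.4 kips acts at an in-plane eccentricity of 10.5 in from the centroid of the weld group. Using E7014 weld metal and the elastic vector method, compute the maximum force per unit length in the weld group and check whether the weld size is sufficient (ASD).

E70XX → F_EXX = 70 ksi.
Total weld length L_w = 24 in. Treat welds as unit-width lines.
Polar moment about centroid: J = 2[d³/12 + d(b/2)²] = 2[12³/12 + 12×2.75²] = 469.5 in³.
Direct shear f_v = P/L_w = 15.4 / 24 = 0.6417 kip/in (vertical).
Torsion M = P·e = 15.4 × 10.5 = 161.7 kip·in.
Critical point at (x, y) = (2.75, 6) from centroid. f_tx = M·y/J = 2.066 kip/in; f_ty = M·x/J = 0.9471 kip/in.
Resultant f_max = √[f_tx² + (f_v + f_ty)²] = √[2.066² + (0.6417 + 0.9471)²] = 2.607 kip/in.
Capacity per unit length: r_n/Ω = (1/2.0) × 0.6 × 70 × (0.707 × 0.375) = 5.568 kip/in.
2.607 ≤ 5.568 → adequate.

f_max ≈ 2.61 kip/in; adequate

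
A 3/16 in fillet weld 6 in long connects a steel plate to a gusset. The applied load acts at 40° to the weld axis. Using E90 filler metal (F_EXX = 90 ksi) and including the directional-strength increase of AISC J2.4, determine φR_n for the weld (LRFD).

t_e = 0.707 × 0.1875 = 0.1326 in; A_we = 0.1326 × 6 = 0.7954 in².
Directional factor: 1.0 + 0.5 sin^1.5(40°) = 1.258.
F_nw = 0.6 × 90 × 1.258 = 67.91 ksi.
φR_n = 0.75 × 67.91 × 0.7954 = 40.51 kip.

φR_n ≈ 40.5 kip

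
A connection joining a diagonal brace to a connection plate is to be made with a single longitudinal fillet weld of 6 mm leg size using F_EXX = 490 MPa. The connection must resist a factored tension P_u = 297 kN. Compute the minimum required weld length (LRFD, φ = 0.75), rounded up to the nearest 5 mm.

L = 320 mm

Throat t_e = 0.707 × 6 = 4.242 mm.
φr_n = 0.75 × 0.6 × 490 × 4.242 × 10⁻³ = 0.9354 kN/mm.
L_req = P_u / φr_n = 297 / 0.9354 = 317.5 mm total.
Round up → use L = 320 mm.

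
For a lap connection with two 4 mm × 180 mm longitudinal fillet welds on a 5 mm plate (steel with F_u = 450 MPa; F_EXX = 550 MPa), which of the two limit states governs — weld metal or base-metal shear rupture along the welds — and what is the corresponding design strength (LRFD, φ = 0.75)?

t_e = 0.707 × 4 = 2.828 mm; L = 360 mm.
Weld metal: φR_n = 0.75 × 0.6 × 550 × 2.828 × 360 × 10⁻³ = 252 kN.
Base metal (shear rupture): φR_n = 0.75 × 0.6 × 450 × 5 × 360 × 10⁻³ = 364.5 kN.
Governing: weld metal.

φR_n ≈ 252 kN (weld metal governs)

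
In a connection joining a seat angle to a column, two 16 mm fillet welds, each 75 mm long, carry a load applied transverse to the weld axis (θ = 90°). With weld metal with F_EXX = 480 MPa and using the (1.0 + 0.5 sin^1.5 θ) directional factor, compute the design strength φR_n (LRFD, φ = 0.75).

φR_n ≈ 550 kN

t_e = 0.707 × 16 = 11.31 mm; A_we = 11.31 × 150 = 1697 mm².
Directional factor: 1.0 + 0.5 sin^1.5(90°) = 1.5.
F_nw = 0.6 × 480 × 1.5 = 432 MPa.
φR_n = 0.75 × 432 × 1697 × 10⁻³ = 549.8 kN.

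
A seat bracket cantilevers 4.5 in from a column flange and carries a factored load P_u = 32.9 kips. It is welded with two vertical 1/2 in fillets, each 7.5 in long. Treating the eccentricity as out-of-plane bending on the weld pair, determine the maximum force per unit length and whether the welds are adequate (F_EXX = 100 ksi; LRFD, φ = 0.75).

f_max ≈ 8.19 kip/in; adequate

L_w = 2 × 7.5 = 15 in; section modulus (unit throat) S = 2 × L²/6 = 18.75 in².
Direct shear f_v = P/L_w = 32.9/15 = 2.193 kip/in.
Moment M = P × e = 32.9 × 4.5 = 148.05 kip·in; bending f_b = M/S = 7.896 kip/in.
f_max = √(f_v² + f_b²) = √(2.193² + 7.896²) = 8.195 kip/in.
φr_n = 0.75 × 0.6 × 100 × (0.707 × 0.5) = 15.91 kip/in → adequate.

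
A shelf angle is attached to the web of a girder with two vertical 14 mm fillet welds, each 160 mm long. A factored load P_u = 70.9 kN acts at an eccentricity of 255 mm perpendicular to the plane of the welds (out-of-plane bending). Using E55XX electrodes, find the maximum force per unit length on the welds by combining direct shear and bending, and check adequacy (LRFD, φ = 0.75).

f_max ≈ 2130 N/mm; adequate

E55XX → F_EXX = 550 MPa.
L_w = 2 × 160 = 320 mm; section modulus (unit throat) S = 2 × L²/6 = 8533 mm².
Direct shear f_v = P/L_w = 70.9×10³/320 = 221.6 N/mm.
Moment M = P × e = 70.9×10³ × 255 = 18080000 N·mm; bending f_b = M/S = 2119 N/mm.
f_max = √(f_v² + f_b²) = √(221.6² + 2119²) = 2130 N/mm.
φr_n = 0.75 × 0.6 × 550 × (0.707 × 14) = 2450 N/mm → adequate.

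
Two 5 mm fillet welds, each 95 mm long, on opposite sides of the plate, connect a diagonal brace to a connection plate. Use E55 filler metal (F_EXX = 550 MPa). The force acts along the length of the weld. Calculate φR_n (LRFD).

φR_n ≈ 166 kN

Effective throat t_e = 0.707 × 5 = 3.535 mm.
Total length L = 190 mm; A_we = 3.535 × 190 = 671.6 mm².
F_nw = 0.6 F_EXX = 0.6 × 550 = 330 MPa.
φR_n = 0.75 × 330 × 671.6 × 10⁻³ = 166.2 kN.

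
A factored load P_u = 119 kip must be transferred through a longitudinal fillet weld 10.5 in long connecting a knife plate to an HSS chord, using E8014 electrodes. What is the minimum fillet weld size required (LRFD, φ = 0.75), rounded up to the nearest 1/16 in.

E80XX → F_EXX = 80 ksi.
Total weld length L = 10.5 in.
Required throat t_e = P_u / (φ × 0.6 F_EXX × L) = 119 / (0.75 × 0.6 × 80 × 10.5) = 0.3148 in.
Required leg w = t_e / 0.707 = 0.4453 in → use 1/2 in.

w = 1/2 in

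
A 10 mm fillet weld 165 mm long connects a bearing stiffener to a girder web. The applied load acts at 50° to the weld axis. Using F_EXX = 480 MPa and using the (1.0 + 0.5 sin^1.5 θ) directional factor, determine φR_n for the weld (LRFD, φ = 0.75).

φR_n ≈ 336 kN

t_e = 0.707 × 10 = 7.07 mm; A_we = 7.07 × 165 = 1167 mm².
Directional factor: 1.0 + 0.5 sin^1.5(50°) = 1.335.
F_nw = 0.6 × 480 × 1.335 = 384.5 MPa.
φR_n = 0.75 × 384.5 × 1167 × 10⁻³ = 336.4 kN.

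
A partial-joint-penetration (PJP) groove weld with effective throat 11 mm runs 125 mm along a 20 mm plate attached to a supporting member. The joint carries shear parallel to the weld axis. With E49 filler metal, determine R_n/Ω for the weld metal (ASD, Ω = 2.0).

E49XX → F_EXX = 490 MPa.
Effective throat (given) t_e = 11 mm.
A_we = 11 × 125 = 1375 mm².
F_nw = 0.6 F_EXX = 294 MPa.
R_n/Ω = (294 × 1375) / 2.0 × 10⁻³ = 202.1 kN.

R_n/Ω ≈ 202 kN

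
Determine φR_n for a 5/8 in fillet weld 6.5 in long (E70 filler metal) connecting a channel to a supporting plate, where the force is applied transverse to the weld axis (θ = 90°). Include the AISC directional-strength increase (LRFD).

φR_n ≈ 136 kip

E70XX → F_EXX = 70 ksi.
t_e = 0.707 × 0.625 = 0.4419 in; A_we = 0.4419 × 6.5 = 2.872 in².
Directional factor: 1.0 + 0.5 sin^1.5(90°) = 1.5.
F_nw = 0.6 × 70 × 1.5 = 63 ksi.
φR_n = 0.75 × 63 × 2.872 = 135.7 kip.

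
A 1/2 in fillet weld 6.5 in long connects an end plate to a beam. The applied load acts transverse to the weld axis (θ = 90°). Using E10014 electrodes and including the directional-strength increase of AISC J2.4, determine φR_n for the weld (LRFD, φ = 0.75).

φR_n ≈ 155 kip

E100XX → F_EXX = 100 ksi.
t_e = 0.707 × 0.5 = 0.3535 in; A_we = 0.3535 × 6.5 = 2.298 in².
Directional factor: 1.0 + 0.5 sin^1.5(90°) = 1.5.
F_nw = 0.6 × 100 × 1.5 = 90 ksi.
φR_n = 0.75 × 90 × 2.298 = 155.1 kip.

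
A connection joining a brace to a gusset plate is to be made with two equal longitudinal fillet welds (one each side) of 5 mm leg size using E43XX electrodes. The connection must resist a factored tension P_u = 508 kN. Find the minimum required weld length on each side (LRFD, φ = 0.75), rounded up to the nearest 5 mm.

L = 375 mm on each side

E43XX → F_EXX = 430 MPa.
Throat t_e = 0.707 × 5 = 3.535 mm.
φr_n = 0.75 × 0.6 × 430 × 3.535 × 10⁻³ = 0.684 kN/mm.
L_req = P_u / φr_n = 508 / 0.684 = 742.7 mm total.
Per side: 742.7 / 2 = 371.3 mm.
Round up → use L = 375 mm on each side.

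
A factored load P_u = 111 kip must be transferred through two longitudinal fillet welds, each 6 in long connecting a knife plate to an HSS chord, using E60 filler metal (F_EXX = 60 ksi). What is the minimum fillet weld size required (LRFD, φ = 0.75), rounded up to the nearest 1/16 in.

Total weld length L = 12 in.
Required throat t_e = P_u / (φ × 0.6 F_EXX × L) = 111 / (0.75 × 0.6 × 60 × 12) = 0.3426 in.
Required leg w = t_e / 0.707 = 0.4846 in → use 1/2 in.

w = 1/2 in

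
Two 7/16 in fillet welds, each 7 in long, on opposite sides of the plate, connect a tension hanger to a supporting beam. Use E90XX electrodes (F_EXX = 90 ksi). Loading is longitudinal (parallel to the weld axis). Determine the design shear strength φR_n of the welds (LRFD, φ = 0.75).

Effective throat t_e = 0.707 × 0.4375 = 0.3093 in.
Total length L = 14 in; A_we = 0.3093 × 14 = 4.33 in².
F_nw = 0.6 F_EXX = 0.6 × 90 = 54 ksi.
φR_n = 0.75 × 54 × 4.33 = 175.4 kip.

φR_n ≈ 175 kip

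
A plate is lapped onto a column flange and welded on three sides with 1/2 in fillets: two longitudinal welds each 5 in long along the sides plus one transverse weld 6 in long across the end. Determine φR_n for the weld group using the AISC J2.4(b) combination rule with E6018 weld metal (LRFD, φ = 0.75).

E60XX → F_EXX = 60 ksi.
t_e = 0.707 × 0.5 = 0.3535 in.
R_nwl = 0.6 × 60 × 0.3535 × 10 = 127.3 kips (longitudinal, 2 welds).
R_nwt = 0.6 × 60 × 0.3535 × 6 = 76.36 kips (transverse, base value).
(i) R_nwl + R_nwt = 203.6 kips; (ii) 0.85 R_nwl + 1.5 R_nwt = 222.7 kips.
R_n = max = 222.7 kips [governs: (ii)]; φR_n = 167 kips.

φR_n ≈ 167 kips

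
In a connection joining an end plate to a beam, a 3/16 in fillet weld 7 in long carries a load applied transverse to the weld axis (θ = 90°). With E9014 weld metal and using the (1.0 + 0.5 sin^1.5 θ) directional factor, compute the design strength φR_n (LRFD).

φR_n ≈ 56.4 kip

E90XX → F_EXX = 90 ksi.
t_e = 0.707 × 0.1875 = 0.1326 in; A_we = 0.1326 × 7 = 0.9279 in².
Directional factor: 1.0 + 0.5 sin^1.5(90°) = 1.5.
F_nw = 0.6 × 90 × 1.5 = 81 ksi.
φR_n = 0.75 × 81 × 0.9279 = 56.37 kip.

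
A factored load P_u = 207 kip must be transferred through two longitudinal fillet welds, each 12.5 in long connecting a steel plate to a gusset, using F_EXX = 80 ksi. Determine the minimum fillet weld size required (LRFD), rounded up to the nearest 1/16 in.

Total weld length L = 25 in.
Required throat t_e = P_u / (φ × 0.6 F_EXX × L) = 207 / (0.75 × 0.6 × 80 × 25) = 0.23 in.
Required leg w = t_e / 0.707 = 0.3253 in → use 3/8 in.

w = 3/8 in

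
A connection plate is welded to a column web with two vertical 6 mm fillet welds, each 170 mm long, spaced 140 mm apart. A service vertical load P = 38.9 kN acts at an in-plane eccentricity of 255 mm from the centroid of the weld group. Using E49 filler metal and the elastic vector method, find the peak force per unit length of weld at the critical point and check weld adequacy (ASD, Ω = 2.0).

f_max ≈ 520 N/mm; adequate

E49XX → F_EXX = 490 MPa.
Total weld length L_w = 340 mm. Treat welds as unit-width lines.
Polar moment about centroid: J = 2[d³/12 + d(b/2)²] = 2[170³/12 + 170×70²] = 2485000 mm³.
Direct shear f_v = P/L_w = 38.9×10³ / 340 = 114.4 N/mm (vertical).
Torsion M = P·e = 38.9×10³ × 255 = 9919500 N·mm.
Critical point at (x, y) = (70, 85) from centroid. f_tx = M·y/J = 339.3 N/mm; f_ty = M·x/J = 279.4 N/mm.
Resultant f_max = √[f_tx² + (f_v + f_ty)²] = √[339.3² + (114.4 + 279.4)²] = 519.9 N/mm.
Capacity per unit length: r_n/Ω = (1/2.0) × 0.6 × 490 × (0.707 × 6) = 623.6 N/mm.
519.9 ≤ 623.6 → adequate.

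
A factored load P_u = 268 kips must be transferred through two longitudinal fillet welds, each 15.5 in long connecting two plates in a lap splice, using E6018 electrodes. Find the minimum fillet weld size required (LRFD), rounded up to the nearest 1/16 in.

E60XX → F_EXX = 60 ksi.
Total weld length L = 31 in.
Required throat t_e = P_u / (φ × 0.6 F_EXX × L) = 268 / (0.75 × 0.6 × 60 × 31) = 0.3202 in.
Required leg w = t_e / 0.707 = 0.4529 in → use 1/2 in.

w = 1/2 in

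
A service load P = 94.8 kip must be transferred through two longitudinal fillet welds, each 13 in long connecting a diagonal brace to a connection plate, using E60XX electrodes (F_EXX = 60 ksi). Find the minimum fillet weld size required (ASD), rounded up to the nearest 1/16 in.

w = 5/16 in

Total weld length L = 26 in.
Required throat t_e = P × Ω / (0.6 F_EXX × L) = 94.8 × 2.0 / (0.6 × 60 × 26) = 0.2026 in.
Required leg w = t_e / 0.707 = 0.2865 in → use 5/16 in.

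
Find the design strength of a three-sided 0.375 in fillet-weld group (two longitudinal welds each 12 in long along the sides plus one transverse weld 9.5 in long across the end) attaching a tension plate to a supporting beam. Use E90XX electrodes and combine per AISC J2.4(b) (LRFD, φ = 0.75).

E90XX → F_EXX = 90 ksi.
t_e = 0.707 × 0.375 = 0.2651 in.
R_nwl = 0.6 × 90 × 0.2651 × 24 = 343.6 kips (longitudinal, 2 welds).
R_nwt = 0.6 × 90 × 0.2651 × 9.5 = 136 kips (transverse, base value).
(i) R_nwl + R_nwt = 479.6 kips; (ii) 0.85 R_nwl + 1.5 R_nwt = 496.1 kips.
R_n = max = 496.1 kips [governs: (ii)]; φR_n = 372.1 kips.

φR_n ≈ 372 kips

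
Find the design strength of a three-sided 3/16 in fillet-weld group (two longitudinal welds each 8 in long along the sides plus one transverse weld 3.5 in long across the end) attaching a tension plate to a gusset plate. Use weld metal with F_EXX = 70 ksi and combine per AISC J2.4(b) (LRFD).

φR_n ≈ 81.4 kips

t_e = 0.707 × 0.1875 = 0.1326 in.
R_nwl = 0.6 × 70 × 0.1326 × 16 = 89.08 kips (longitudinal, 2 welds).
R_nwt = 0.6 × 70 × 0.1326 × 3.5 = 19.49 kips (transverse, base value).
(i) R_nwl + R_nwt = 108.6 kips; (ii) 0.85 R_nwl + 1.5 R_nwt = 104.9 kips.
R_n = max = 108.6 kips [governs: (i)]; φR_n = 81.43 kips.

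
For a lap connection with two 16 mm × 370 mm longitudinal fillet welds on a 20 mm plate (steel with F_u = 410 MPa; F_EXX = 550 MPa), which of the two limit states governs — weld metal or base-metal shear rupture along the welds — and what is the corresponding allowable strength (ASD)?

t_e = 0.707 × 16 = 11.31 mm; L = 740 mm.
Weld metal: R_n/Ω = (1/2.0) × 0.6 × 550 × 11.31 × 740 × 10⁻³ = 1381 kN.
Base metal (shear rupture): R_n/Ω = (1/2.0) × 0.6 × 410 × 20 × 740 × 10⁻³ = 1820 kN.
Governing: weld metal.

R_n/Ω ≈ 1380 kN (weld metal governs)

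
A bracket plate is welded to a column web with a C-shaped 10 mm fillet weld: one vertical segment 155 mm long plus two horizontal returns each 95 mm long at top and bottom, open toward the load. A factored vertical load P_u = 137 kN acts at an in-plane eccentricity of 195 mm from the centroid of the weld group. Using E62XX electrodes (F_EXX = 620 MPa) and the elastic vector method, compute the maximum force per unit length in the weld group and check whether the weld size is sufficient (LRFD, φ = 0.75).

Total weld length L_w = 345 mm. Treat welds as unit-width lines.
Centroid: x̄ = 2×95×47.5 / 345 = 26.16 mm from the vertical weld.
Polar moment about centroid: J = I_x + I_y = [155³/12 + 2×95×77.5²] + [155×26.16² + 2(95³/12 + 95×21.34²)] = 1787000 mm³.
Direct shear f_v = P/L_w = 137×10³ / 345 = 397.1 N/mm (vertical).
Torsion M = P·e = 137×10³ × 195 = 26715000 N·mm.
Critical point at (x, y) = (68.84, 77.5) from centroid. f_tx = M·y/J = 1159 N/mm; f_ty = M·x/J = 1029 N/mm.
Resultant f_max = √[f_tx² + (f_v + f_ty)²] = √[1159² + (397.1 + 1029)²] = 1838 N/mm.
Capacity per unit length: φr_n = 0.75 × 0.6 × 620 × (0.707 × 10) = 1973 N/mm.
1838 ≤ 1973 → adequate.

f_max ≈ 1840 N/mm; adequate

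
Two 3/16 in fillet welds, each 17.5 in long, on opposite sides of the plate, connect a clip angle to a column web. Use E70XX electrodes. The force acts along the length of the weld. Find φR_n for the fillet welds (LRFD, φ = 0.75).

E70XX → F_EXX = 70 ksi.
Effective throat t_e = 0.707 × 0.1875 = 0.1326 in.
Total length L = 35 in; A_we = 0.1326 × 35 = 4.64 in².
F_nw = 0.6 F_EXX = 0.6 × 70 = 42 ksi.
φR_n = 0.75 × 42 × 4.64 = 146.2 kips.

φR_n ≈ 146 kips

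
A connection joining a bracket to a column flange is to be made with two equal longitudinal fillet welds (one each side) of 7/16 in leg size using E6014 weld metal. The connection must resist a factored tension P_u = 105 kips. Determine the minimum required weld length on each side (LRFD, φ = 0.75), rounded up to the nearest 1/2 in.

L = 6.5 in on each side

E60XX → F_EXX = 60 ksi.
Throat t_e = 0.707 × 0.4375 = 0.3093 in.
φr_n = 0.75 × 0.6 × 60 × 0.3093 = 8.351 kips/in.
L_req = P_u / φr_n = 105 / 8.351 = 12.57 in total.
Per side: 12.57 / 2 = 6.286 in.
Round up → use L = 6.5 in on each side.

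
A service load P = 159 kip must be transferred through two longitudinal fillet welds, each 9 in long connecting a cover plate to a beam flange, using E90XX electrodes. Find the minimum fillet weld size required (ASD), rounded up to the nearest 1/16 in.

w = 1/2 in

E90XX → F_EXX = 90 ksi.
Total weld length L = 18 in.
Required throat t_e = P × Ω / (0.6 F_EXX × L) = 159 × 2.0 / (0.6 × 90 × 18) = 0.3272 in.
Required leg w = t_e / 0.707 = 0.4627 in → use 1/2 in.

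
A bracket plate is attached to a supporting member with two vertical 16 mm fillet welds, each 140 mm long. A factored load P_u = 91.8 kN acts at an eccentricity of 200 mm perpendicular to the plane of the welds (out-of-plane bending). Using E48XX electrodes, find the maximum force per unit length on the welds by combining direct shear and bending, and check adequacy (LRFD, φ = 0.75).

f_max ≈ 2830 N/mm; NOT adequate

E48XX → F_EXX = 480 MPa.
L_w = 2 × 140 = 280 mm; section modulus (unit throat) S = 2 × L²/6 = 6533 mm².
Direct shear f_v = P/L_w = 91.8×10³/280 = 327.9 N/mm.
Moment M = P × e = 91.8×10³ × 200 = 18360000 N·mm; bending f_b = M/S = 2810 N/mm.
f_max = √(f_v² + f_b²) = √(327.9² + 2810²) = 2829 N/mm.
φr_n = 0.75 × 0.6 × 480 × (0.707 × 16) = 2443 N/mm → NOT adequate.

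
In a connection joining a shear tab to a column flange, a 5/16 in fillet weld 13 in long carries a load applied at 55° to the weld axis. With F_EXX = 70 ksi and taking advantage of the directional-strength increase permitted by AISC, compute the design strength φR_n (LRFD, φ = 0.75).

t_e = 0.707 × 0.3125 = 0.2209 in; A_we = 0.2209 × 13 = 2.872 in².
Directional factor: 1.0 + 0.5 sin^1.5(55°) = 1.371.
F_nw = 0.6 × 70 × 1.371 = 57.57 ksi.
φR_n = 0.75 × 57.57 × 2.872 = 124 kips.

φR_n ≈ 124 kips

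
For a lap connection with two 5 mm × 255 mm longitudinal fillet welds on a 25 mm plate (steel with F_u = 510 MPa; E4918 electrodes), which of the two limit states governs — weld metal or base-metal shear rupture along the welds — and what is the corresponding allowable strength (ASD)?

E49XX → F_EXX = 490 MPa.
t_e = 0.707 × 5 = 3.535 mm; L = 510 mm.
Weld metal: R_n/Ω = (1/2.0) × 0.6 × 490 × 3.535 × 510 × 10⁻³ = 265 kN.
Base metal (shear rupture): R_n/Ω = (1/2.0) × 0.6 × 510 × 25 × 510 × 10⁻³ = 1951 kN.
Governing: weld metal.

R_n/Ω ≈ 265 kN (weld metal governs)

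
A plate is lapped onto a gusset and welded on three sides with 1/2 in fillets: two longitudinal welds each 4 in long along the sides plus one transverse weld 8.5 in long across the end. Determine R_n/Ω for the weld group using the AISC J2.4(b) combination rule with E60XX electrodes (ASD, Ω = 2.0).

R_n/Ω ≈ 124 kips

E60XX → F_EXX = 60 ksi.
t_e = 0.707 × 0.5 = 0.3535 in.
R_nwl = 0.6 × 60 × 0.3535 × 8 = 101.8 kips (longitudinal, 2 welds).
R_nwt = 0.6 × 60 × 0.3535 × 8.5 = 108.2 kips (transverse, base value).
(i) R_nwl + R_nwt = 210 kips; (ii) 0.85 R_nwl + 1.5 R_nwt = 248.8 kips.
R_n = max = 248.8 kips [governs: (ii)]; R_n/Ω = 124.4 kips.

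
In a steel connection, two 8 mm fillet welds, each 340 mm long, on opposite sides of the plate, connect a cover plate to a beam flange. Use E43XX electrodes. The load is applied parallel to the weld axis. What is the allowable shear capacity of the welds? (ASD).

R_n/Ω ≈ 496 kN

E43XX → F_EXX = 430 MPa.
Effective throat t_e = 0.707 × 8 = 5.656 mm.
Total length L = 680 mm; A_we = 5.656 × 680 = 3846 mm².
F_nw = 0.6 F_EXX = 0.6 × 430 = 258 MPa.
R_n = 258 × 3846 × 10⁻³ = 992.3 kN; R_n/Ω = 992.3/2.0 = 496.1 kN.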